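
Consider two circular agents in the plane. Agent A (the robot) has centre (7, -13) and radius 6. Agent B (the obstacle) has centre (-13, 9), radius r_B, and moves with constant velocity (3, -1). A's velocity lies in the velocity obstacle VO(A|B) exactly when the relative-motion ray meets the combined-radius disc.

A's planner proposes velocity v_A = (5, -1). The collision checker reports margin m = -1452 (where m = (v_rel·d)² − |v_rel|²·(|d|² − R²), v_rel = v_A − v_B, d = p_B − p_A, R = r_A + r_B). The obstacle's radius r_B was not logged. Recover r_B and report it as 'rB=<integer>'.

m = -1452
d = (-20, 22);  v_rel = (2, 0),  |v_rel|² = 4
v_rel×d = (2)·(22) − (0)·(-20) = 44
since m = R²·4 − 44²:  R² = (1936 + -1452) / 4 = 121
R = √121 = 11  ⇒  r_B = 11 − 6 = 5

rB=5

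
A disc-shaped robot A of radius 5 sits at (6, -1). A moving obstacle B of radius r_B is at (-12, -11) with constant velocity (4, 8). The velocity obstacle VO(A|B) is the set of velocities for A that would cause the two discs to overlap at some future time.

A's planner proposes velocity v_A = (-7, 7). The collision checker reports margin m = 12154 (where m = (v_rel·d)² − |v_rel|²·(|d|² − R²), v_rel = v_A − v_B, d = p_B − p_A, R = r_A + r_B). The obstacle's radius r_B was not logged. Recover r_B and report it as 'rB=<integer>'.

m = 12154
d = (-18, -10);  v_rel = (-11, -1),  |v_rel|² = 122
v_rel×d = (-11)·(-10) − (-1)·(-18) = 92
since m = R²·122 − 92²:  R² = (8464 + 12154) / 122 = 169
R = √169 = 13  ⇒  r_B = 13 − 5 = 8

rB=8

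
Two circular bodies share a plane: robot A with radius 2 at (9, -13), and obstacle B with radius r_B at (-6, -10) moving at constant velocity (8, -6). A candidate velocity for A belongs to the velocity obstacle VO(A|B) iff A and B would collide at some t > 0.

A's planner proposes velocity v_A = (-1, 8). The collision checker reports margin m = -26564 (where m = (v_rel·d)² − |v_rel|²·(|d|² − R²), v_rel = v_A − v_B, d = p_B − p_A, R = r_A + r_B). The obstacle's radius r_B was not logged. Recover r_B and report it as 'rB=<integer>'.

m = -26564
d = (-15, 3);  v_rel = (-9, 14),  |v_rel|² = 277
v_rel×d = (-9)·(3) − (14)·(-15) = 183
since m = R²·277 − 183²:  R² = (33489 + -26564) / 277 = 25
R = √25 = 5  ⇒  r_B = 5 − 2 = 3

rB=3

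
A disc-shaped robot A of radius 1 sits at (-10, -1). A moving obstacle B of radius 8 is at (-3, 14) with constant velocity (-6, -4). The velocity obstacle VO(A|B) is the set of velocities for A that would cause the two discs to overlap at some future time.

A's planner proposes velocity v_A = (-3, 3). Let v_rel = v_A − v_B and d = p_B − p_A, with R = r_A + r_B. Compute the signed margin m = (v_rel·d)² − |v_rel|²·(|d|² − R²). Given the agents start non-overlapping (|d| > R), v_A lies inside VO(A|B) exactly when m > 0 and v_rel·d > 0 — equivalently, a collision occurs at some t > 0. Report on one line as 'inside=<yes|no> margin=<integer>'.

d = (7, 15),  |d|² = 274;  R = 1+8 = 9,  c = 274−9² = 193
v_rel = (3, 7),  |v_rel|² = 58;  v_rel·d = (3)·(7) + (7)·(15) = 126
58·t² − 252·t + 193 = 0  ⇒  m = 126² − 58·193 = 4682
m = 4682 > 0,  v_rel·d = 126 > 0  ⇒  inside

inside=yes margin=4682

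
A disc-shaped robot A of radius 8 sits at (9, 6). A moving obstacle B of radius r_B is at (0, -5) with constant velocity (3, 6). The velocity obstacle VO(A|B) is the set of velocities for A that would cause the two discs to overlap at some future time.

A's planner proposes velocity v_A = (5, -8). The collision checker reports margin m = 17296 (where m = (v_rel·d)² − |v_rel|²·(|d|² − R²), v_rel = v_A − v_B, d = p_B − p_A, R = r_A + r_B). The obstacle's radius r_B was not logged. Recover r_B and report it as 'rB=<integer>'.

m = 17296
d = (-9, -11);  v_rel = (2, -14),  |v_rel|² = 200
v_rel×d = (2)·(-11) − (-14)·(-9) = -148
since m = R²·200 − (-148)²:  R² = (21904 + 17296) / 200 = 196
R = √196 = 14  ⇒  r_B = 14 − 8 = 6

rB=6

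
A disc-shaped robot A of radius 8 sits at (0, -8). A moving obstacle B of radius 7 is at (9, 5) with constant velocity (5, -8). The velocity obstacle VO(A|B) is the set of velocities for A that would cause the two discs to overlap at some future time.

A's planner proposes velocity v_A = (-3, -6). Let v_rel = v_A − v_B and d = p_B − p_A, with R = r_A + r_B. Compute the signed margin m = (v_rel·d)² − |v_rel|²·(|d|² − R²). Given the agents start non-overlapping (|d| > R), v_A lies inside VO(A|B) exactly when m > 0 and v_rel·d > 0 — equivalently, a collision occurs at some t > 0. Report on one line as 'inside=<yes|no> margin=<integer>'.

d = (9, 13),  |d|² = 250;  R = 8+7 = 15,  c = 250−15² = 25
v_rel = (-8, 2),  |v_rel|² = 68;  v_rel·d = (-8)·(9) + (2)·(13) = -46
68·t² + 92·t + 25 = 0  ⇒  m = (-46)² − 68·25 = 416
m = 416 > 0,  v_rel·d = -46 < 0  ⇒  outside

inside=no margin=416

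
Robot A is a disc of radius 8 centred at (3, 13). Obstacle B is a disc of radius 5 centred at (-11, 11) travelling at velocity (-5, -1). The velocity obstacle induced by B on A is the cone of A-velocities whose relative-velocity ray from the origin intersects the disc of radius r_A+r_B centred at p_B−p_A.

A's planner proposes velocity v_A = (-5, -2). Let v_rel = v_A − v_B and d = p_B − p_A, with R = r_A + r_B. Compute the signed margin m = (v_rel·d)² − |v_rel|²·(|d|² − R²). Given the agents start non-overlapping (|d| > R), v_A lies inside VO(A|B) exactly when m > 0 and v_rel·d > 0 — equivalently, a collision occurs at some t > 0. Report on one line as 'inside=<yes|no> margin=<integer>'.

d = (-14, -2),  |d|² = 200;  R = 8+5 = 13,  c = 200−13² = 31
v_rel = (0, -1),  |v_rel|² = 1;  v_rel·d = (0)·(-14) + (-1)·(-2) = 2
1·t² − 4·t + 31 = 0  ⇒  m = 2² − 1·31 = -27
m = -27 < 0,  v_rel·d = 2 > 0  ⇒  outside

inside=no margin=-27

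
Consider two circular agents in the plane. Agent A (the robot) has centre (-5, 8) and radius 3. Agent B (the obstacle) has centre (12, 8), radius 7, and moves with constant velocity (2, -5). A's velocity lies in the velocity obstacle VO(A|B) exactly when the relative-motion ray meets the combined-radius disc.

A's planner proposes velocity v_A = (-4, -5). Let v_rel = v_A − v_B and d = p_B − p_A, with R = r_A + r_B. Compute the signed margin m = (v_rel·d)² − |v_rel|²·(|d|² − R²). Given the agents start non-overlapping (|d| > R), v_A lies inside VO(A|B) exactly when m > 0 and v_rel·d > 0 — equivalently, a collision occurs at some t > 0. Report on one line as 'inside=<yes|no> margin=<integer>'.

d = (17, 0),  |d|² = 289;  R = 3+7 = 10,  c = 289−10² = 189
v_rel = (-6, 0),  |v_rel|² = 36;  v_rel·d = (-6)·(17) + (0)·(0) = -102
36·t² + 204·t + 189 = 0  ⇒  m = (-102)² − 36·189 = 3600
m = 3600 > 0,  v_rel·d = -102 < 0  ⇒  outside

inside=no margin=3600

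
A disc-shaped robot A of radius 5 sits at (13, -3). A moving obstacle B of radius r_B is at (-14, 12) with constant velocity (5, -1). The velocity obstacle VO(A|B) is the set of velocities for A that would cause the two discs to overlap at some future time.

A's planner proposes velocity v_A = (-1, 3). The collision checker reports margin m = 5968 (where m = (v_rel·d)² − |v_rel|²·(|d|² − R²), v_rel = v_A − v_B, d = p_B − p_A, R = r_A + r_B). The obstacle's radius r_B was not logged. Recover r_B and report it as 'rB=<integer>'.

m = 5968
d = (-27, 15);  v_rel = (-6, 4),  |v_rel|² = 52
v_rel×d = (-6)·(15) − (4)·(-27) = 18
since m = R²·52 − 18²:  R² = (324 + 5968) / 52 = 121
R = √121 = 11  ⇒  r_B = 11 − 5 = 6

rB=6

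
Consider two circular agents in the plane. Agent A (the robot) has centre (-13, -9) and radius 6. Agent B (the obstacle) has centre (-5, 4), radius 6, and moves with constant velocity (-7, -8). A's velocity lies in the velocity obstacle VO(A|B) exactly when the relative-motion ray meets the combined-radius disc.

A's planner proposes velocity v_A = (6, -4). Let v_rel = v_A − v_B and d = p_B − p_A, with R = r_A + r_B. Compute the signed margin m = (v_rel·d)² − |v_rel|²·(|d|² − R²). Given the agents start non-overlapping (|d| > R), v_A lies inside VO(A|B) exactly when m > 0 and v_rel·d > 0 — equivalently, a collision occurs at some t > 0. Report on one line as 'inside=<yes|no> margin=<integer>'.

d = (8, 13),  |d|² = 233;  R = 6+6 = 12,  c = 233−12² = 89
v_rel = (13, 4),  |v_rel|² = 185;  v_rel·d = (13)·(8) + (4)·(13) = 156
185·t² − 312·t + 89 = 0  ⇒  m = 156² − 185·89 = 7871
m = 7871 > 0,  v_rel·d = 156 > 0  ⇒  inside

inside=yes margin=7871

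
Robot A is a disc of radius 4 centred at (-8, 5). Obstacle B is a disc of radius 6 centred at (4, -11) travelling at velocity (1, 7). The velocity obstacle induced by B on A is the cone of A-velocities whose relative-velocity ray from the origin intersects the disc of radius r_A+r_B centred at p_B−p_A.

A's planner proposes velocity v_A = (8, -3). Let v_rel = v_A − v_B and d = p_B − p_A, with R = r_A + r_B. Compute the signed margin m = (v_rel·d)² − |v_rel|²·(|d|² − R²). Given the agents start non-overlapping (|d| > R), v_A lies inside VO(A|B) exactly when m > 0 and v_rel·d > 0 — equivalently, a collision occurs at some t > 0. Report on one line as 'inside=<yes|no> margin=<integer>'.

d = (12, -16),  |d|² = 400;  R = 4+6 = 10,  c = 400−10² = 300
v_rel = (7, -10),  |v_rel|² = 149;  v_rel·d = (7)·(12) + (-10)·(-16) = 244
149·t² − 488·t + 300 = 0  ⇒  m = 244² − 149·300 = 14836
m = 14836 > 0,  v_rel·d = 244 > 0  ⇒  inside

inside=yes margin=14836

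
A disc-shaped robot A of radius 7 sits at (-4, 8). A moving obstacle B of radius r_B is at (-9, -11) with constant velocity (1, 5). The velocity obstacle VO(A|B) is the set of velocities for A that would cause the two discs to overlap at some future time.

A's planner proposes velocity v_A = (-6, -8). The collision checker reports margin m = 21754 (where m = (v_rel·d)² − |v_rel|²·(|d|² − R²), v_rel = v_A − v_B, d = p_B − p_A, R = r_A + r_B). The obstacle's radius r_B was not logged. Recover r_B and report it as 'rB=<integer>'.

m = 21754
d = (-5, -19);  v_rel = (-7, -13),  |v_rel|² = 218
v_rel×d = (-7)·(-19) − (-13)·(-5) = 68
since m = R²·218 − 68²:  R² = (4624 + 21754) / 218 = 121
R = √121 = 11  ⇒  r_B = 11 − 7 = 4

rB=4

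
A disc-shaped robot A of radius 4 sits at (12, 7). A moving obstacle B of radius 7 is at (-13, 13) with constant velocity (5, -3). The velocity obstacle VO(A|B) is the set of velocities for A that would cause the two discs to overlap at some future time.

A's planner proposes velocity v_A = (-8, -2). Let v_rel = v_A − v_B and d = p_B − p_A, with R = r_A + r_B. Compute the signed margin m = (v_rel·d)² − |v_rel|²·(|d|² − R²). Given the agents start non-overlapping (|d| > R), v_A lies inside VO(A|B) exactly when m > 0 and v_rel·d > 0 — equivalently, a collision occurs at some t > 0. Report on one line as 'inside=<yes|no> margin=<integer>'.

d = (-25, 6),  |d|² = 661;  R = 4+7 = 11,  c = 661−11² = 540
v_rel = (-13, 1),  |v_rel|² = 170;  v_rel·d = (-13)·(-25) + (1)·(6) = 331
170·t² − 662·t + 540 = 0  ⇒  m = 331² − 170·540 = 17761
m = 17761 > 0,  v_rel·d = 331 > 0  ⇒  inside

inside=yes margin=17761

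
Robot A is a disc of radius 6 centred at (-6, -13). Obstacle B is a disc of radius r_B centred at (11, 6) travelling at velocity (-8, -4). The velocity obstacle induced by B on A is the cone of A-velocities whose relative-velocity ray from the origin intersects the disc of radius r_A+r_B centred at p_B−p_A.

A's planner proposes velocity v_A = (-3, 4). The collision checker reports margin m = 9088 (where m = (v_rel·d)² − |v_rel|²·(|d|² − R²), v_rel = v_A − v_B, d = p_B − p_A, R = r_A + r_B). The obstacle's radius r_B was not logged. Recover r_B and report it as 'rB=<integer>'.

m = 9088
d = (17, 19);  v_rel = (5, 8),  |v_rel|² = 89
v_rel×d = (5)·(19) − (8)·(17) = -41
since m = R²·89 − (-41)²:  R² = (1681 + 9088) / 89 = 121
R = √121 = 11  ⇒  r_B = 11 − 6 = 5

rB=5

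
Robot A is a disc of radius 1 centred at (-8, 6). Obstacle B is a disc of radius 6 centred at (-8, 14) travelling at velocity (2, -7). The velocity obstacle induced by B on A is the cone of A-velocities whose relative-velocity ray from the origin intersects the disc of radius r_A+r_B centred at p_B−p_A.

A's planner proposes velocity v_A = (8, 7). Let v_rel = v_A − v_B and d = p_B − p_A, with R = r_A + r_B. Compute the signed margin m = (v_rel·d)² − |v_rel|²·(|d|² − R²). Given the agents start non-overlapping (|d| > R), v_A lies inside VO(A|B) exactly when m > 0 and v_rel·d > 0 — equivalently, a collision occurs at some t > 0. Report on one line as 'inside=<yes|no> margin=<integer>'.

d = (0, 8),  |d|² = 64;  R = 1+6 = 7,  c = 64−7² = 15
v_rel = (6, 14),  |v_rel|² = 232;  v_rel·d = (6)·(0) + (14)·(8) = 112
232·t² − 224·t + 15 = 0  ⇒  m = 112² − 232·15 = 9064
m = 9064 > 0,  v_rel·d = 112 > 0  ⇒  inside

inside=yes margin=9064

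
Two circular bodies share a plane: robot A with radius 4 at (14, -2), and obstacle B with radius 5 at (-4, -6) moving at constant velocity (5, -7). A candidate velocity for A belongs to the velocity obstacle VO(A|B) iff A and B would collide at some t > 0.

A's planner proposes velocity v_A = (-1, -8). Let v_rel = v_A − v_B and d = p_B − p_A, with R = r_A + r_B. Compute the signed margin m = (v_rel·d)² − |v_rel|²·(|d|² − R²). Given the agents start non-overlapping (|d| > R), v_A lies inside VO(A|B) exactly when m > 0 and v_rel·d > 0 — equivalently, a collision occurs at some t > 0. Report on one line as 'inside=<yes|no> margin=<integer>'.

d = (-18, -4),  |d|² = 340;  R = 4+5 = 9,  c = 340−9² = 259
v_rel = (-6, -1),  |v_rel|² = 37;  v_rel·d = (-6)·(-18) + (-1)·(-4) = 112
37·t² − 224·t + 259 = 0  ⇒  m = 112² − 37·259 = 2961
m = 2961 > 0,  v_rel·d = 112 > 0  ⇒  inside

inside=yes margin=2961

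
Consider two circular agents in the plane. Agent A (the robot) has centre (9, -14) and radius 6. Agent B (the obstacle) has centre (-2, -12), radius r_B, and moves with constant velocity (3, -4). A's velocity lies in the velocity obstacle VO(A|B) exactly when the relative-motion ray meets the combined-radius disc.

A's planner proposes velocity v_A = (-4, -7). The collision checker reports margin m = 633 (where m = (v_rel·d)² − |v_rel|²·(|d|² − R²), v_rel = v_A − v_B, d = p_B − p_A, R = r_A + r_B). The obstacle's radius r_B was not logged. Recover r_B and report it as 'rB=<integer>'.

m = 633
d = (-11, 2);  v_rel = (-7, -3),  |v_rel|² = 58
v_rel×d = (-7)·(2) − (-3)·(-11) = -47
since m = R²·58 − (-47)²:  R² = (2209 + 633) / 58 = 49
R = √49 = 7  ⇒  r_B = 7 − 6 = 1

rB=1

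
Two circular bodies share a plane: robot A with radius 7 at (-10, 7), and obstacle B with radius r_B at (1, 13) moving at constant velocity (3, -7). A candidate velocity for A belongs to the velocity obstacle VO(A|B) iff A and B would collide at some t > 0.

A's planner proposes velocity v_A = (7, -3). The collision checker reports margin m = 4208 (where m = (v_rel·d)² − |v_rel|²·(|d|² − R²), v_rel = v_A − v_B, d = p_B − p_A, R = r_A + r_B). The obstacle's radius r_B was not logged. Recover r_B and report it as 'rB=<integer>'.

m = 4208
d = (11, 6);  v_rel = (4, 4),  |v_rel|² = 32
v_rel×d = (4)·(6) − (4)·(11) = -20
since m = R²·32 − (-20)²:  R² = (400 + 4208) / 32 = 144
R = √144 = 12  ⇒  r_B = 12 − 7 = 5

rB=5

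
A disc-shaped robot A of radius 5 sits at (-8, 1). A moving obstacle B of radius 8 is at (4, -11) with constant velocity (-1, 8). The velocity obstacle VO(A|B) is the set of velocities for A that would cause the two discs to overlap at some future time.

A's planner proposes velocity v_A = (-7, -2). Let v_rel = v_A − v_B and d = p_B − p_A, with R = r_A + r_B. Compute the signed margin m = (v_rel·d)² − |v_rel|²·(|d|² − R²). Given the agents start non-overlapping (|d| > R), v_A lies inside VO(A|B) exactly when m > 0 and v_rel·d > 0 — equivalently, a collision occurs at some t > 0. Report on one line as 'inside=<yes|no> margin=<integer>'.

d = (12, -12),  |d|² = 288;  R = 5+8 = 13,  c = 288−13² = 119
v_rel = (-6, -10),  |v_rel|² = 136;  v_rel·d = (-6)·(12) + (-10)·(-12) = 48
136·t² − 96·t + 119 = 0  ⇒  m = 48² − 136·119 = -13880
m = -13880 < 0,  v_rel·d = 48 > 0  ⇒  outside

inside=no margin=-13880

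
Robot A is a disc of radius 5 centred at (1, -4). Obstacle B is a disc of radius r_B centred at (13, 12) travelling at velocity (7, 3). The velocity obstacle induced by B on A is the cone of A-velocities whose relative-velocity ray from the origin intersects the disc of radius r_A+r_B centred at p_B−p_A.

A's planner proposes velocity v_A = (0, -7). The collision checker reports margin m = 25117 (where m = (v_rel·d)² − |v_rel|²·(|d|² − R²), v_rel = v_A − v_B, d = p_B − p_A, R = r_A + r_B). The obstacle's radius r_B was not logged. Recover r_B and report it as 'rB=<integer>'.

m = 25117
d = (12, 16);  v_rel = (-7, -10),  |v_rel|² = 149
v_rel×d = (-7)·(16) − (-10)·(12) = 8
since m = R²·149 − 8²:  R² = (64 + 25117) / 149 = 169
R = √169 = 13  ⇒  r_B = 13 − 5 = 8

rB=8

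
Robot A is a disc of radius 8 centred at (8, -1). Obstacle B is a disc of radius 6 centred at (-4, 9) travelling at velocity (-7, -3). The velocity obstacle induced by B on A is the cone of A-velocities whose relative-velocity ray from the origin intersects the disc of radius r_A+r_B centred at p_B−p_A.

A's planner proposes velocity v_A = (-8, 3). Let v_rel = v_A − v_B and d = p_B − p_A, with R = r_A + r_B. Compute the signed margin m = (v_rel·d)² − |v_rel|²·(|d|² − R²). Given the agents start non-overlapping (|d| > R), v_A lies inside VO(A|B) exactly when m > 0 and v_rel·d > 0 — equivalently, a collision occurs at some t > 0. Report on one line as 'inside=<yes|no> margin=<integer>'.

d = (-12, 10),  |d|² = 244;  R = 8+6 = 14,  c = 244−14² = 48
v_rel = (-1, 6),  |v_rel|² = 37;  v_rel·d = (-1)·(-12) + (6)·(10) = 72
37·t² − 144·t + 48 = 0  ⇒  m = 72² − 37·48 = 3408
m = 3408 > 0,  v_rel·d = 72 > 0  ⇒  inside

inside=yes margin=3408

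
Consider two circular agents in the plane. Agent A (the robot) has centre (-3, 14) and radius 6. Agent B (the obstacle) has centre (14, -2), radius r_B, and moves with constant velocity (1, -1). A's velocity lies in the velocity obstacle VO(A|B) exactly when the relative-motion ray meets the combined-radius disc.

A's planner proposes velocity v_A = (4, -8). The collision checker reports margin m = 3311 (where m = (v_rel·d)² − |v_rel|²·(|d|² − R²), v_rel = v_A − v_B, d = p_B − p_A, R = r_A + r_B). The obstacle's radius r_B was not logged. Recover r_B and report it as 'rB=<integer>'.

m = 3311
d = (17, -16);  v_rel = (3, -7),  |v_rel|² = 58
v_rel×d = (3)·(-16) − (-7)·(17) = 71
since m = R²·58 − 71²:  R² = (5041 + 3311) / 58 = 144
R = √144 = 12  ⇒  r_B = 12 − 6 = 6

rB=6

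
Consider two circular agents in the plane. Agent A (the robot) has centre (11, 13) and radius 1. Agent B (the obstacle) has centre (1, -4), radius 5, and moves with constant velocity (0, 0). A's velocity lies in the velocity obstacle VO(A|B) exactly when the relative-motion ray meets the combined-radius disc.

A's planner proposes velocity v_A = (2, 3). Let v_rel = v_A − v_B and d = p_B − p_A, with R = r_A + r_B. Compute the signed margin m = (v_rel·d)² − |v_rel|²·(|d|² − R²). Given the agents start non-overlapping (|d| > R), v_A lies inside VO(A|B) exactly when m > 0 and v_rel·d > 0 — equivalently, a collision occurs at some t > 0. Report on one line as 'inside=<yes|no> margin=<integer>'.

d = (-10, -17),  |d|² = 389;  R = 1+5 = 6,  c = 389−6² = 353
v_rel = (2, 3),  |v_rel|² = 13;  v_rel·d = (2)·(-10) + (3)·(-17) = -71
13·t² + 142·t + 353 = 0  ⇒  m = (-71)² − 13·353 = 452
m = 452 > 0,  v_rel·d = -71 < 0  ⇒  outside

inside=no margin=452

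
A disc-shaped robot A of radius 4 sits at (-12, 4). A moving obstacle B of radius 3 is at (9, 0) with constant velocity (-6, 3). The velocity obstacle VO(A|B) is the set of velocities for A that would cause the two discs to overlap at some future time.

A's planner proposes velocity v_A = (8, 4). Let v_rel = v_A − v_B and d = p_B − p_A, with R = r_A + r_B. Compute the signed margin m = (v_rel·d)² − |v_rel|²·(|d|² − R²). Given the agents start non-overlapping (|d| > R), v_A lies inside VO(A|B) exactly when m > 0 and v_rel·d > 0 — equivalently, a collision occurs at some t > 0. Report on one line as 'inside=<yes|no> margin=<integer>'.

d = (21, -4),  |d|² = 457;  R = 4+3 = 7,  c = 457−7² = 408
v_rel = (14, 1),  |v_rel|² = 197;  v_rel·d = (14)·(21) + (1)·(-4) = 290
197·t² − 580·t + 408 = 0  ⇒  m = 290² − 197·408 = 3724
m = 3724 > 0,  v_rel·d = 290 > 0  ⇒  inside

inside=yes margin=3724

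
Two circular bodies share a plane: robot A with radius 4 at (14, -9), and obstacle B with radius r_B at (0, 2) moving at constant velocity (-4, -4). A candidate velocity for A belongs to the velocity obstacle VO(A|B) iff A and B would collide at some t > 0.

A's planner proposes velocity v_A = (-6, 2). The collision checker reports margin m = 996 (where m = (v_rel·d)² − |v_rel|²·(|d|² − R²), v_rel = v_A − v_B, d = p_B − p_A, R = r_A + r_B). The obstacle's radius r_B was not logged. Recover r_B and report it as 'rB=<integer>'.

m = 996
d = (-14, 11);  v_rel = (-2, 6),  |v_rel|² = 40
v_rel×d = (-2)·(11) − (6)·(-14) = 62
since m = R²·40 − 62²:  R² = (3844 + 996) / 40 = 121
R = √121 = 11  ⇒  r_B = 11 − 4 = 7

rB=7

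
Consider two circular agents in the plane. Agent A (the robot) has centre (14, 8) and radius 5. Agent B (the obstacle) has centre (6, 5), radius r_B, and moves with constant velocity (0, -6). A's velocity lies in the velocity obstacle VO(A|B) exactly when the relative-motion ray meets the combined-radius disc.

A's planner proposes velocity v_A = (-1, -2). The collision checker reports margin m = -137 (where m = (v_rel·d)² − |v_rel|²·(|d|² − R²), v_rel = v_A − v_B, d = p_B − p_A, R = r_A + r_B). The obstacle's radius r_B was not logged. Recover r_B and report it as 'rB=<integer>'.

m = -137
d = (-8, -3);  v_rel = (-1, 4),  |v_rel|² = 17
v_rel×d = (-1)·(-3) − (4)·(-8) = 35
since m = R²·17 − 35²:  R² = (1225 + -137) / 17 = 64
R = √64 = 8  ⇒  r_B = 8 − 5 = 3

rB=3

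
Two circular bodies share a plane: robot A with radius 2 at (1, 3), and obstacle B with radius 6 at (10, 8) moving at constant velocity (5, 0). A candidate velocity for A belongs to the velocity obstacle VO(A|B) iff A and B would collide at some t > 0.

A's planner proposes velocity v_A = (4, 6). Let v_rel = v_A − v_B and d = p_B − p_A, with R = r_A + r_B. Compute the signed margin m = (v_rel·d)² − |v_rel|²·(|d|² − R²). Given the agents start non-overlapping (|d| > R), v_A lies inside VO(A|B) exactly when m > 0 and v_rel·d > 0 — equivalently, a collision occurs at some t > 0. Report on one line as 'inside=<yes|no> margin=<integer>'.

d = (9, 5),  |d|² = 106;  R = 2+6 = 8,  c = 106−8² = 42
v_rel = (-1, 6),  |v_rel|² = 37;  v_rel·d = (-1)·(9) + (6)·(5) = 21
37·t² − 42·t + 42 = 0  ⇒  m = 21² − 37·42 = -1113
m = -1113 < 0,  v_rel·d = 21 > 0  ⇒  outside

inside=no margin=-1113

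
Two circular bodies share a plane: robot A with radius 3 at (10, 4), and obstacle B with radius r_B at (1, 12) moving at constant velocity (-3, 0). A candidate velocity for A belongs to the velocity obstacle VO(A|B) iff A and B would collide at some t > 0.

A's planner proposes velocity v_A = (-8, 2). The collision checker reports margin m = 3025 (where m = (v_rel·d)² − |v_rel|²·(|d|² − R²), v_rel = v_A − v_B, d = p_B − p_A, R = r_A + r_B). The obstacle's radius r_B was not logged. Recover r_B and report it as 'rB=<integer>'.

m = 3025
d = (-9, 8);  v_rel = (-5, 2),  |v_rel|² = 29
v_rel×d = (-5)·(8) − (2)·(-9) = -22
since m = R²·29 − (-22)²:  R² = (484 + 3025) / 29 = 121
R = √121 = 11  ⇒  r_B = 11 − 3 = 8

rB=8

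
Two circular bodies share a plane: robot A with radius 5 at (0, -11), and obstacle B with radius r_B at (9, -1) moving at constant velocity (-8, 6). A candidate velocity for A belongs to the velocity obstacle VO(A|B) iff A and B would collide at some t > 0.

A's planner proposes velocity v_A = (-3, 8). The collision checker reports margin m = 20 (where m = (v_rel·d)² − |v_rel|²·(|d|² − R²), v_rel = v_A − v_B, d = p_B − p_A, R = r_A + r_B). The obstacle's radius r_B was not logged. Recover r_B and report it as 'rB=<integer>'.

m = 20
d = (9, 10);  v_rel = (5, 2),  |v_rel|² = 29
v_rel×d = (5)·(10) − (2)·(9) = 32
since m = R²·29 − 32²:  R² = (1024 + 20) / 29 = 36
R = √36 = 6  ⇒  r_B = 6 − 5 = 1

rB=1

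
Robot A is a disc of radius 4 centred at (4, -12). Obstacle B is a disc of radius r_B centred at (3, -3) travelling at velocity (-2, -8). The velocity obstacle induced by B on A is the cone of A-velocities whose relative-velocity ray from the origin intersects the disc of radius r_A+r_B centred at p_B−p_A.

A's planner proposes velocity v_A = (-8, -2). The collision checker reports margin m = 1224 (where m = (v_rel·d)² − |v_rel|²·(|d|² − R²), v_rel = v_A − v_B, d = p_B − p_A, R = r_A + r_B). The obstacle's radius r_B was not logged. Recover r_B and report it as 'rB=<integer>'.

m = 1224
d = (-1, 9);  v_rel = (-6, 6),  |v_rel|² = 72
v_rel×d = (-6)·(9) − (6)·(-1) = -48
since m = R²·72 − (-48)²:  R² = (2304 + 1224) / 72 = 49
R = √49 = 7  ⇒  r_B = 7 − 4 = 3

rB=3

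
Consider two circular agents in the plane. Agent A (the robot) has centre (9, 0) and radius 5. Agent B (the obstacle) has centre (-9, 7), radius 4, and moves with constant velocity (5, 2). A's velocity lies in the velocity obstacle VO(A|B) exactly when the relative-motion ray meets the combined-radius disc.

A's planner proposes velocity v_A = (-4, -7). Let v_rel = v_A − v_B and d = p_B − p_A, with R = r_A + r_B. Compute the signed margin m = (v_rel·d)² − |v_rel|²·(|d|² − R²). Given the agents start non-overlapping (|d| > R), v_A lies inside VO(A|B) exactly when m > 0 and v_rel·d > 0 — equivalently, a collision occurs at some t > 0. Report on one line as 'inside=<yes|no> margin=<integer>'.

d = (-18, 7),  |d|² = 373;  R = 5+4 = 9,  c = 373−9² = 292
v_rel = (-9, -9),  |v_rel|² = 162;  v_rel·d = (-9)·(-18) + (-9)·(7) = 99
162·t² − 198·t + 292 = 0  ⇒  m = 99² − 162·292 = -37503
m = -37503 < 0,  v_rel·d = 99 > 0  ⇒  outside

inside=no margin=-37503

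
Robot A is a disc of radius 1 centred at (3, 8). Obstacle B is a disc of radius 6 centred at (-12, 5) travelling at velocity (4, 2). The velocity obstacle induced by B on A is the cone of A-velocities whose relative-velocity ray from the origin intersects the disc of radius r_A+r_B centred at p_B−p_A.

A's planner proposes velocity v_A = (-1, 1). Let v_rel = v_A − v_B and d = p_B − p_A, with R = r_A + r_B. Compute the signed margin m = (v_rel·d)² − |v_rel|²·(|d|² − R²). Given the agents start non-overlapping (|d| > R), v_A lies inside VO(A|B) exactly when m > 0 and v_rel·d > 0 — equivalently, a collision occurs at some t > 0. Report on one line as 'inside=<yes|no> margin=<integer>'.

d = (-15, -3),  |d|² = 234;  R = 1+6 = 7,  c = 234−7² = 185
v_rel = (-5, -1),  |v_rel|² = 26;  v_rel·d = (-5)·(-15) + (-1)·(-3) = 78
26·t² − 156·t + 185 = 0  ⇒  m = 78² − 26·185 = 1274
m = 1274 > 0,  v_rel·d = 78 > 0  ⇒  inside

inside=yes margin=1274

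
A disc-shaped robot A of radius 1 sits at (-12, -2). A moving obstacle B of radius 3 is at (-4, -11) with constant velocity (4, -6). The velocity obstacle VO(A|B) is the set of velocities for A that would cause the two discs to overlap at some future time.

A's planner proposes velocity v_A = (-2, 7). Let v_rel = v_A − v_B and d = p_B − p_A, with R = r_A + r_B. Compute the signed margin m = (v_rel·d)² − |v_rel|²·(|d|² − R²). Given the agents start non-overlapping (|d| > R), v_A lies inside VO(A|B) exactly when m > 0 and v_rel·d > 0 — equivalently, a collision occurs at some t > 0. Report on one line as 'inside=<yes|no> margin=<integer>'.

d = (8, -9),  |d|² = 145;  R = 1+3 = 4,  c = 145−4² = 129
v_rel = (-6, 13),  |v_rel|² = 205;  v_rel·d = (-6)·(8) + (13)·(-9) = -165
205·t² + 330·t + 129 = 0  ⇒  m = (-165)² − 205·129 = 780
m = 780 > 0,  v_rel·d = -165 < 0  ⇒  outside

inside=no margin=780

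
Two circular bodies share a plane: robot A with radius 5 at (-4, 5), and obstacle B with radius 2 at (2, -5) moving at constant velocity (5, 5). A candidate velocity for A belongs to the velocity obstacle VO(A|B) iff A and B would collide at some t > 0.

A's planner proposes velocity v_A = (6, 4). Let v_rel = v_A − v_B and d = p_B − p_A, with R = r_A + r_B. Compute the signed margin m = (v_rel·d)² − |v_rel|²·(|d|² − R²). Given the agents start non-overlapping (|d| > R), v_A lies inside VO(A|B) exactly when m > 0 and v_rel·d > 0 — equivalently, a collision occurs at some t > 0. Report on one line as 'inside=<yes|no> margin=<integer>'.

d = (6, -10),  |d|² = 136;  R = 5+2 = 7,  c = 136−7² = 87
v_rel = (1, -1),  |v_rel|² = 2;  v_rel·d = (1)·(6) + (-1)·(-10) = 16
2·t² − 32·t + 87 = 0  ⇒  m = 16² − 2·87 = 82
m = 82 > 0,  v_rel·d = 16 > 0  ⇒  inside

inside=yes margin=82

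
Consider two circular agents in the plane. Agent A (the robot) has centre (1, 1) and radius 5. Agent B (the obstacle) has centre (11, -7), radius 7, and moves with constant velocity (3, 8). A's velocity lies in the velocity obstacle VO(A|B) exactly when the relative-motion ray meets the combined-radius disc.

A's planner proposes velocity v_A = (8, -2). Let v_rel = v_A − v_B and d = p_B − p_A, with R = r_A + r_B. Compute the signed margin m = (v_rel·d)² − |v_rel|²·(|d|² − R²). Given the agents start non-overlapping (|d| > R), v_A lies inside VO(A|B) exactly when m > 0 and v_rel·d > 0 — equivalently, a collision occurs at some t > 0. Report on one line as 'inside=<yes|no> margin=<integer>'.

d = (10, -8),  |d|² = 164;  R = 5+7 = 12,  c = 164−12² = 20
v_rel = (5, -10),  |v_rel|² = 125;  v_rel·d = (5)·(10) + (-10)·(-8) = 130
125·t² − 260·t + 20 = 0  ⇒  m = 130² − 125·20 = 14400
m = 14400 > 0,  v_rel·d = 130 > 0  ⇒  inside

inside=yes margin=14400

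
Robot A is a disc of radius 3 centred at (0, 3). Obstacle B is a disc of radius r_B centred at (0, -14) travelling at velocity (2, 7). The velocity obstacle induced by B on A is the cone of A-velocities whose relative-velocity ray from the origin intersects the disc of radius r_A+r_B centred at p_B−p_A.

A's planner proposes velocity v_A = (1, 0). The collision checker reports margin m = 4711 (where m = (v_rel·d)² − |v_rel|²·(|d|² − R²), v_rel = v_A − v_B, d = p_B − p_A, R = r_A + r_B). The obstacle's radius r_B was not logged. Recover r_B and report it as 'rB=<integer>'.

m = 4711
d = (0, -17);  v_rel = (-1, -7),  |v_rel|² = 50
v_rel×d = (-1)·(-17) − (-7)·(0) = 17
since m = R²·50 − 17²:  R² = (289 + 4711) / 50 = 100
R = √100 = 10  ⇒  r_B = 10 − 3 = 7

rB=7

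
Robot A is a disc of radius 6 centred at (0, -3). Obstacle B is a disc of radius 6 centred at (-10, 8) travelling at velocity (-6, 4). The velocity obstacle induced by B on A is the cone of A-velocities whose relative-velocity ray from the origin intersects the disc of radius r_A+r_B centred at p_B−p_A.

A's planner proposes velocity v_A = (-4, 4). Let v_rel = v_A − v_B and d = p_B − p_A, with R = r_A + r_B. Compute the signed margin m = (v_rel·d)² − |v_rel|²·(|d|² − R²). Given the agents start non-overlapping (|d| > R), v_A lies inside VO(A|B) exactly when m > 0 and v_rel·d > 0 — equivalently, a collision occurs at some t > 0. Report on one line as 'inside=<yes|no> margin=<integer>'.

d = (-10, 11),  |d|² = 221;  R = 6+6 = 12,  c = 221−12² = 77
v_rel = (2, 0),  |v_rel|² = 4;  v_rel·d = (2)·(-10) + (0)·(11) = -20
4·t² + 40·t + 77 = 0  ⇒  m = (-20)² − 4·77 = 92
m = 92 > 0,  v_rel·d = -20 < 0  ⇒  outside

inside=no margin=92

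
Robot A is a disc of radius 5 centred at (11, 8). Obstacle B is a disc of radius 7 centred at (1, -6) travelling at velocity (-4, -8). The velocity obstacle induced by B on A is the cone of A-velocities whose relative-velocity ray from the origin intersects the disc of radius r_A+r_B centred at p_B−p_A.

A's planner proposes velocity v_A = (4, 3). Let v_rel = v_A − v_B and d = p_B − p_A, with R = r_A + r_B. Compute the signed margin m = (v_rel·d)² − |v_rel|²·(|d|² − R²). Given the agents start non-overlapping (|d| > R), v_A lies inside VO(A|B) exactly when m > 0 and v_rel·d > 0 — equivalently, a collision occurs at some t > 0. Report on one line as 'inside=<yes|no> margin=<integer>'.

d = (-10, -14),  |d|² = 296;  R = 5+7 = 12,  c = 296−12² = 152
v_rel = (8, 11),  |v_rel|² = 185;  v_rel·d = (8)·(-10) + (11)·(-14) = -234
185·t² + 468·t + 152 = 0  ⇒  m = (-234)² − 185·152 = 26636
m = 26636 > 0,  v_rel·d = -234 < 0  ⇒  outside

inside=no margin=26636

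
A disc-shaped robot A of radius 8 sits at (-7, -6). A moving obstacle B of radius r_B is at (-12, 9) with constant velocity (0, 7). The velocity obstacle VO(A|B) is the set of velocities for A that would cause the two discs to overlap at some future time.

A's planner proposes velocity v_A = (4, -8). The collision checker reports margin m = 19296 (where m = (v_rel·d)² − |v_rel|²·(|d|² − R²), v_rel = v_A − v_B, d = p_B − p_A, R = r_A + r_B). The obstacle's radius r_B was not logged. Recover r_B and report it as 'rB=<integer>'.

m = 19296
d = (-5, 15);  v_rel = (4, -15),  |v_rel|² = 241
v_rel×d = (4)·(15) − (-15)·(-5) = -15
since m = R²·241 − (-15)²:  R² = (225 + 19296) / 241 = 81
R = √81 = 9  ⇒  r_B = 9 − 8 = 1

rB=1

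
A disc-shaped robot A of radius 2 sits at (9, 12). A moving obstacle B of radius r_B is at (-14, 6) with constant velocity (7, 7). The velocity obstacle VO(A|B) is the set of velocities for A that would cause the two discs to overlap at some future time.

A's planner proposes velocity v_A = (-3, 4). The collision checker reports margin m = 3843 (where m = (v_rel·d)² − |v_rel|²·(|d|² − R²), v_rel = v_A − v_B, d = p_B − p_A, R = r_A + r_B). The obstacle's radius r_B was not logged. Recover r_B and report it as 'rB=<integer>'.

m = 3843
d = (-23, -6);  v_rel = (-10, -3),  |v_rel|² = 109
v_rel×d = (-10)·(-6) − (-3)·(-23) = -9
since m = R²·109 − (-9)²:  R² = (81 + 3843) / 109 = 36
R = √36 = 6  ⇒  r_B = 6 − 2 = 4

rB=4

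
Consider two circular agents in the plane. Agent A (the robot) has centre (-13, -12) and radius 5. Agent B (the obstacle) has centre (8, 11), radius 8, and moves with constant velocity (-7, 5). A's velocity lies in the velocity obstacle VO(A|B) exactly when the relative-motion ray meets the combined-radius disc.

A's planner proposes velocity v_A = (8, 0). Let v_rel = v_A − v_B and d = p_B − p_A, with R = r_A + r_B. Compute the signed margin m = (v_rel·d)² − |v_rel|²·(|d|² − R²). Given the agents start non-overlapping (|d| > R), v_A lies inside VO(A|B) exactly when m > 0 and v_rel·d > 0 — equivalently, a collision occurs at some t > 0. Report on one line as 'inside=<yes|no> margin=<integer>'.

d = (21, 23),  |d|² = 970;  R = 5+8 = 13,  c = 970−13² = 801
v_rel = (15, -5),  |v_rel|² = 250;  v_rel·d = (15)·(21) + (-5)·(23) = 200
250·t² − 400·t + 801 = 0  ⇒  m = 200² − 250·801 = -160250
m = -160250 < 0,  v_rel·d = 200 > 0  ⇒  outside

inside=no margin=-160250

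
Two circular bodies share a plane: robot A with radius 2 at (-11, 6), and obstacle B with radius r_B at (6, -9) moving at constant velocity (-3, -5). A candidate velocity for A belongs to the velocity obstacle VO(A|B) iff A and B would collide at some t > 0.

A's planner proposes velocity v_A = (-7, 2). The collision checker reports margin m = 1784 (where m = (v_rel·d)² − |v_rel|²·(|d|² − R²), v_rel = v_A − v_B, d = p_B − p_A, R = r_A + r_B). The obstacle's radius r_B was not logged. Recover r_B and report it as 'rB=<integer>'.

m = 1784
d = (17, -15);  v_rel = (-4, 7),  |v_rel|² = 65
v_rel×d = (-4)·(-15) − (7)·(17) = -59
since m = R²·65 − (-59)²:  R² = (3481 + 1784) / 65 = 81
R = √81 = 9  ⇒  r_B = 9 − 2 = 7

rB=7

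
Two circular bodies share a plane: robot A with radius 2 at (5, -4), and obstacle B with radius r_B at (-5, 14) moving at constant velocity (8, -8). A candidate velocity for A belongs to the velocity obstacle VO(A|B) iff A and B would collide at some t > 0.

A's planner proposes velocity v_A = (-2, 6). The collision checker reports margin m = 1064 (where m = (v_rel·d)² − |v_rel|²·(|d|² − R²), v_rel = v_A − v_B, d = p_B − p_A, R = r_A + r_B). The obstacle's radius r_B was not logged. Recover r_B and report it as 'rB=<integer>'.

m = 1064
d = (-10, 18);  v_rel = (-10, 14),  |v_rel|² = 296
v_rel×d = (-10)·(18) − (14)·(-10) = -40
since m = R²·296 − (-40)²:  R² = (1600 + 1064) / 296 = 9
R = √9 = 3  ⇒  r_B = 3 − 2 = 1

rB=1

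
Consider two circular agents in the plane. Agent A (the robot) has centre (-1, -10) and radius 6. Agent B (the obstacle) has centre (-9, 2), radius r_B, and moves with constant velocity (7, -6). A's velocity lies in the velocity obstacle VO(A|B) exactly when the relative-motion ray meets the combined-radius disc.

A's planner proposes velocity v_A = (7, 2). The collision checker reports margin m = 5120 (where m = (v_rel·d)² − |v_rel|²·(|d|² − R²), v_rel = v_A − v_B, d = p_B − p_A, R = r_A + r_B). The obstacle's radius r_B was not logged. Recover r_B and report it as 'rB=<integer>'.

m = 5120
d = (-8, 12);  v_rel = (0, 8),  |v_rel|² = 64
v_rel×d = (0)·(12) − (8)·(-8) = 64
since m = R²·64 − 64²:  R² = (4096 + 5120) / 64 = 144
R = √144 = 12  ⇒  r_B = 12 − 6 = 6

rB=6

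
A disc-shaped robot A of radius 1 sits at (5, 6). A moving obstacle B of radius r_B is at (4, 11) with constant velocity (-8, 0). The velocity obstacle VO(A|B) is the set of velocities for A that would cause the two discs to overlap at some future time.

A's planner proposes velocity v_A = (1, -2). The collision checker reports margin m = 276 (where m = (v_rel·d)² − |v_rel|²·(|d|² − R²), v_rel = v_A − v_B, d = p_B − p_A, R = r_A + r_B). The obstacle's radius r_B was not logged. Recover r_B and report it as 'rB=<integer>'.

m = 276
d = (-1, 5);  v_rel = (9, -2),  |v_rel|² = 85
v_rel×d = (9)·(5) − (-2)·(-1) = 43
since m = R²·85 − 43²:  R² = (1849 + 276) / 85 = 25
R = √25 = 5  ⇒  r_B = 5 − 1 = 4

rB=4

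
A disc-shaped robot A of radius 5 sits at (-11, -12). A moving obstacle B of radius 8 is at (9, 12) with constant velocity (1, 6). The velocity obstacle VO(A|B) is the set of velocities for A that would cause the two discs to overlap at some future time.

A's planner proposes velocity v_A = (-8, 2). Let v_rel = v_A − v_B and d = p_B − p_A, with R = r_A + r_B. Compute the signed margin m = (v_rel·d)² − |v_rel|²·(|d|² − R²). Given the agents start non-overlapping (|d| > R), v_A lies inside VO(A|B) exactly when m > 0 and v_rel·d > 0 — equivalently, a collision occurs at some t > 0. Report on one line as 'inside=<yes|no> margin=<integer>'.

d = (20, 24),  |d|² = 976;  R = 5+8 = 13,  c = 976−13² = 807
v_rel = (-9, -4),  |v_rel|² = 97;  v_rel·d = (-9)·(20) + (-4)·(24) = -276
97·t² + 552·t + 807 = 0  ⇒  m = (-276)² − 97·807 = -2103
m = -2103 < 0,  v_rel·d = -276 < 0  ⇒  outside

inside=no margin=-2103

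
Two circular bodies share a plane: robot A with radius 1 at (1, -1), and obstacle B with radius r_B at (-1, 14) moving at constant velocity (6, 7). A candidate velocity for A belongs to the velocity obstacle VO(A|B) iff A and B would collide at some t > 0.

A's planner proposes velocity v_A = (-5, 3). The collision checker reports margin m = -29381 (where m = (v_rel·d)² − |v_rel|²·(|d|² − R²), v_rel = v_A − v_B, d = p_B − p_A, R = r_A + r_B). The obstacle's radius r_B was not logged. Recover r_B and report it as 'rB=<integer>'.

m = -29381
d = (-2, 15);  v_rel = (-11, -4),  |v_rel|² = 137
v_rel×d = (-11)·(15) − (-4)·(-2) = -173
since m = R²·137 − (-173)²:  R² = (29929 + -29381) / 137 = 4
R = √4 = 2  ⇒  r_B = 2 − 1 = 1

rB=1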